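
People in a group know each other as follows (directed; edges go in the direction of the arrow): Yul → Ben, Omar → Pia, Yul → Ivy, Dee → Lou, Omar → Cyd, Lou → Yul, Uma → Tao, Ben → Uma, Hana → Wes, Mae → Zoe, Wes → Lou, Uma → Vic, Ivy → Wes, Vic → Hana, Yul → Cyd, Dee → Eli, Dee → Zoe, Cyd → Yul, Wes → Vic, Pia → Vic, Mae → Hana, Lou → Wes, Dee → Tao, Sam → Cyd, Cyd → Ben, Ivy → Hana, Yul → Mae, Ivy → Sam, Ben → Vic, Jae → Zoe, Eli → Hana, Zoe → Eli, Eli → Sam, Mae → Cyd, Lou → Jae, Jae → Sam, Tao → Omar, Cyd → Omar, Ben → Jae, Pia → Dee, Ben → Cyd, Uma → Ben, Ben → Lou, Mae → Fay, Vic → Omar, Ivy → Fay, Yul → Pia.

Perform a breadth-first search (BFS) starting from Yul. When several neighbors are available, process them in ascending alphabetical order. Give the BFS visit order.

Visit Yul; enqueue Ben, Cyd, Ivy, Mae, Pia → queue [Ben, Cyd, Ivy, Mae, Pia]
Visit Ben; enqueue Jae, Lou, Uma, Vic → queue [Cyd, Ivy, Mae, Pia, Jae, Lou, Uma, Vic]
Visit Cyd; enqueue Omar → queue [Ivy, Mae, Pia, Jae, Lou, Uma, Vic, Omar]
Visit Ivy; enqueue Fay, Hana, Sam, Wes → queue [Mae, Pia, Jae, Lou, Uma, Vic, Omar, Fay, Hana, Sam, Wes]
Visit Mae; enqueue Zoe → queue [Pia, Jae, Lou, Uma, Vic, Omar, Fay, Hana, Sam, Wes, Zoe]
Visit Pia; enqueue Dee → queue [Jae, Lou, Uma, Vic, Omar, Fay, Hana, Sam, Wes, Zoe, Dee]
Visit Jae → queue [Lou, Uma, Vic, Omar, Fay, Hana, Sam, Wes, Zoe, Dee]
Visit Lou → queue [Uma, Vic, Omar, Fay, Hana, Sam, Wes, Zoe, Dee]
Visit Uma; enqueue Tao → queue [Vic, Omar, Fay, Hana, Sam, Wes, Zoe, Dee, Tao]
Visit Vic → queue [Omar, Fay, Hana, Sam, Wes, Zoe, Dee, Tao]
Visit Omar → queue [Fay, Hana, Sam, Wes, Zoe, Dee, Tao]
Visit Fay → queue [Hana, Sam, Wes, Zoe, Dee, Tao]
Visit Hana → queue [Sam, Wes, Zoe, Dee, Tao]
Visit Sam → queue [Wes, Zoe, Dee, Tao]
Visit Wes → queue [Zoe, Dee, Tao]
Visit Zoe; enqueue Eli → queue [Dee, Tao, Eli]
Visit Dee → queue [Tao, Eli]
Visit Tao → queue [Eli]
Visit Eli → queue []

Yul, Ben, Cyd, Ivy, Mae, Pia, Jae, Lou, Uma, Vic, Omar, Fay, Hana, Sam, Wes, Zoe, Dee, Tao, Eli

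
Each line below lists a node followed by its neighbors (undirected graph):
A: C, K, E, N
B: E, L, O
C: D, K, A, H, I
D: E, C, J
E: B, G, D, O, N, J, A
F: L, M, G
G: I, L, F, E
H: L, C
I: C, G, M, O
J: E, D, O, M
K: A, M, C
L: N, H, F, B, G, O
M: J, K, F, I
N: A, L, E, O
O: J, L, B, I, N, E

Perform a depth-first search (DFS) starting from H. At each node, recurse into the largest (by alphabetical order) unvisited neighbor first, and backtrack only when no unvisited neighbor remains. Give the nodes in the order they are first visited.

Visit H
H → L
L → O
O → N
N → E
E → J
J → M
M → K
K → C
C → I
I → G
G → F
C → D
C → A
E → B

H L O N E J M K C I G F D A B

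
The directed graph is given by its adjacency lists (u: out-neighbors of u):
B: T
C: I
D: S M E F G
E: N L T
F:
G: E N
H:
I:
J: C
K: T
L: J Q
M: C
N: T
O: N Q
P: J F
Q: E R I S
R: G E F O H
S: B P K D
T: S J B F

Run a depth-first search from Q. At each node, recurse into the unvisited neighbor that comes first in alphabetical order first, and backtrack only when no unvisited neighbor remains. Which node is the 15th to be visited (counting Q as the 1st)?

K

Visit Q
Q → E
E → L
L → J
J → C
C → I
E → N
N → T
T → B
T → F
T → S
S → D
D → G
D → M
S → K
S → P
Q → R
R → H
R → O

Visit order: Q, E, L, J, C, I, N, T, B, F, S, D, G, M, K, P, R, H, O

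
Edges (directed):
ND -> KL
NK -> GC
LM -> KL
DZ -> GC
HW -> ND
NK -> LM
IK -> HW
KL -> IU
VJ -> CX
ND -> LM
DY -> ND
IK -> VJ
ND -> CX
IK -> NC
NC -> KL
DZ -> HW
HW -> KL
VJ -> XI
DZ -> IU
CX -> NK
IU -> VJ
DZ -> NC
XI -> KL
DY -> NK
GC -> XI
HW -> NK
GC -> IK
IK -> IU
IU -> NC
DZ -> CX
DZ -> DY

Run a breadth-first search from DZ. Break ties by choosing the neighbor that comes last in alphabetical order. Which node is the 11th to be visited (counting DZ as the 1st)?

ND

Visit DZ; enqueue NC, IU, HW, GC, DY, CX → queue [NC, IU, HW, GC, DY, CX]
Visit NC; enqueue KL → queue [IU, HW, GC, DY, CX, KL]
Visit IU; enqueue VJ → queue [HW, GC, DY, CX, KL, VJ]
Visit HW; enqueue NK, ND → queue [GC, DY, CX, KL, VJ, NK, ND]
Visit GC; enqueue XI, IK → queue [DY, CX, KL, VJ, NK, ND, XI, IK]
Visit DY → queue [CX, KL, VJ, NK, ND, XI, IK]
Visit CX → queue [KL, VJ, NK, ND, XI, IK]
Visit KL → queue [VJ, NK, ND, XI, IK]
Visit VJ → queue [NK, ND, XI, IK]
Visit NK; enqueue LM → queue [ND, XI, IK, LM]
Visit ND → queue [XI, IK, LM]
Visit XI → queue [IK, LM]
Visit IK → queue [LM]
Visit LM → queue []

Visit order: DZ, NC, IU, HW, GC, DY, CX, KL, VJ, NK, ND, XI, IK, LM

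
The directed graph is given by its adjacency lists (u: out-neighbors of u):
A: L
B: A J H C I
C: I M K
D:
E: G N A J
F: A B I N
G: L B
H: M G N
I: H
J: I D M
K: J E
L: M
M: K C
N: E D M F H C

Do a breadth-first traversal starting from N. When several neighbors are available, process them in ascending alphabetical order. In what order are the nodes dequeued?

Visit N; enqueue C, D, E, F, H, M → queue [C, D, E, F, H, M]
Visit C; enqueue I, K → queue [D, E, F, H, M, I, K]
Visit D → queue [E, F, H, M, I, K]
Visit E; enqueue A, G, J → queue [F, H, M, I, K, A, G, J]
Visit F; enqueue B → queue [H, M, I, K, A, G, J, B]
Visit H → queue [M, I, K, A, G, J, B]
Visit M → queue [I, K, A, G, J, B]
Visit I → queue [K, A, G, J, B]
Visit K → queue [A, G, J, B]
Visit A; enqueue L → queue [G, J, B, L]
Visit G → queue [J, B, L]
Visit J → queue [B, L]
Visit B → queue [L]
Visit L → queue []

N, C, D, E, F, H, M, I, K, A, G, J, B, L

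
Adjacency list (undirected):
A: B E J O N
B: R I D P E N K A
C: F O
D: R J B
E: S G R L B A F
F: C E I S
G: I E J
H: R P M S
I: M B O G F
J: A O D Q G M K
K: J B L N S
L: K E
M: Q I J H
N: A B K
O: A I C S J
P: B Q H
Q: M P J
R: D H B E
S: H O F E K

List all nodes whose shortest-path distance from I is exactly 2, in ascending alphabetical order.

Level 0: I
Level 1: B, F, G, M, O
Level 2: A, C, D, E, H, J, K, N, P, Q, R, S
Level 3: L

A, C, D, E, H, J, K, N, P, Q, R, S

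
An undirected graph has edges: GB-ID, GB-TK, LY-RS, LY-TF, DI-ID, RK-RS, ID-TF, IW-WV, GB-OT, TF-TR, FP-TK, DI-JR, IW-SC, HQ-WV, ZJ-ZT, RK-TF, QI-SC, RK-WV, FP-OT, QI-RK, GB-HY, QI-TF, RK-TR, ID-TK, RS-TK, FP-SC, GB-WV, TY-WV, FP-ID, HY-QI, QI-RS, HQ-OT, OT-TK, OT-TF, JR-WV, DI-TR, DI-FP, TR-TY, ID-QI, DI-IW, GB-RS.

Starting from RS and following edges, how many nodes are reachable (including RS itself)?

19

BFS from RS visits: RS, TK, RK, QI, LY, GB, OT, ID, FP, WV, TR, TF, SC, HY, HQ, DI, TY, JR, IW
Reachable nodes: 19 of 21 total.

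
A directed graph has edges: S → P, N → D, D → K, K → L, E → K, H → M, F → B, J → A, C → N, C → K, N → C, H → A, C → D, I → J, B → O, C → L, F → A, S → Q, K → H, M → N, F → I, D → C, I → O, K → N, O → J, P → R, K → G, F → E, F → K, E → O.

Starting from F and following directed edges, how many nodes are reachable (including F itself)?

BFS from F visits: F, A, B, E, I, K, O, J, G, H, L, N, M, C, D
Reachable nodes: 15 of 19 total.

15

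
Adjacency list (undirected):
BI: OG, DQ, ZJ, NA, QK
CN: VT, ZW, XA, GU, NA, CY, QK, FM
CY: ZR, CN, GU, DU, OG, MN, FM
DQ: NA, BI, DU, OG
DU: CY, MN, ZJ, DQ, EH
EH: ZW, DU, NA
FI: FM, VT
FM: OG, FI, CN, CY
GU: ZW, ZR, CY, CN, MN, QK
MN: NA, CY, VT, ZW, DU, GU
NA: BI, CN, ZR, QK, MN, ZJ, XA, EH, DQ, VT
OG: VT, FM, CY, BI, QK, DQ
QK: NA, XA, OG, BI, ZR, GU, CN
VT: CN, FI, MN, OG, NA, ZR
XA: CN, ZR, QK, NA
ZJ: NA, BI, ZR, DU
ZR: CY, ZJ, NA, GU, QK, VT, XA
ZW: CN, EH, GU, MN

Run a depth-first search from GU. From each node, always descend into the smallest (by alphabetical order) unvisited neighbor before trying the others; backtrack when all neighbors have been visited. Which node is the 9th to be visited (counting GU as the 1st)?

Visit GU
GU → CN
CN → CY
CY → DU
DU → DQ
DQ → BI
BI → NA
NA → EH
EH → ZW
ZW → MN
MN → VT
VT → FI
FI → FM
FM → OG
OG → QK
QK → XA
XA → ZR
ZR → ZJ

Visit order: GU, CN, CY, DU, DQ, BI, NA, EH, ZW, MN, VT, FI, FM, OG, QK, XA, ZR, ZJ

ZW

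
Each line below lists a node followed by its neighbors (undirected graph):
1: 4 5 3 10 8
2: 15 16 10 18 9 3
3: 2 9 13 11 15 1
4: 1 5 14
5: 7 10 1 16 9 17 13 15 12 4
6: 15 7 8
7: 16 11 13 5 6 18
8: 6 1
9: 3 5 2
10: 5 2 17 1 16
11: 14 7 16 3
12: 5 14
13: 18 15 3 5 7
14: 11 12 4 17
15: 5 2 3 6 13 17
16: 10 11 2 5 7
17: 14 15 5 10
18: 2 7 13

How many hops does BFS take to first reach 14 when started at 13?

Level 0: 13
Level 1: 3, 5, 7, 15, 18
Level 2: 1, 2, 4, 6, 9, 10, 11, 12, 16, 17
Level 3: 8, 14
14 first appears at level 3.

3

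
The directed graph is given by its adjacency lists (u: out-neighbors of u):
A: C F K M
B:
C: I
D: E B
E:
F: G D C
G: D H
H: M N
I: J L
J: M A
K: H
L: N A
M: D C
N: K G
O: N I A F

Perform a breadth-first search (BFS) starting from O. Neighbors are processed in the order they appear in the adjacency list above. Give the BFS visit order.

O N I A F K G J L C M D H E B

Visit O; enqueue N, I, A, F → queue [N, I, A, F]
Visit N; enqueue K, G → queue [I, A, F, K, G]
Visit I; enqueue J, L → queue [A, F, K, G, J, L]
Visit A; enqueue C, M → queue [F, K, G, J, L, C, M]
Visit F; enqueue D → queue [K, G, J, L, C, M, D]
Visit K; enqueue H → queue [G, J, L, C, M, D, H]
Visit G → queue [J, L, C, M, D, H]
Visit J → queue [L, C, M, D, H]
Visit L → queue [C, M, D, H]
Visit C → queue [M, D, H]
Visit M → queue [D, H]
Visit D; enqueue E, B → queue [H, E, B]
Visit H → queue [E, B]
Visit E → queue [B]
Visit B → queue []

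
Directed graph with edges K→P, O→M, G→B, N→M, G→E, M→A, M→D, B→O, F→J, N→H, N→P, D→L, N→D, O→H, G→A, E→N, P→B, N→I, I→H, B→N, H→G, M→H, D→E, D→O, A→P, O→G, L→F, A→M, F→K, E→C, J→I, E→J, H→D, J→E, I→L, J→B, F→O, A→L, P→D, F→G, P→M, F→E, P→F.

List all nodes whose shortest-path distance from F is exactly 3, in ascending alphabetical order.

Level 0: F
Level 1: E, G, J, K, O
Level 2: A, B, C, H, I, M, N, P
Level 3: D, L

D, L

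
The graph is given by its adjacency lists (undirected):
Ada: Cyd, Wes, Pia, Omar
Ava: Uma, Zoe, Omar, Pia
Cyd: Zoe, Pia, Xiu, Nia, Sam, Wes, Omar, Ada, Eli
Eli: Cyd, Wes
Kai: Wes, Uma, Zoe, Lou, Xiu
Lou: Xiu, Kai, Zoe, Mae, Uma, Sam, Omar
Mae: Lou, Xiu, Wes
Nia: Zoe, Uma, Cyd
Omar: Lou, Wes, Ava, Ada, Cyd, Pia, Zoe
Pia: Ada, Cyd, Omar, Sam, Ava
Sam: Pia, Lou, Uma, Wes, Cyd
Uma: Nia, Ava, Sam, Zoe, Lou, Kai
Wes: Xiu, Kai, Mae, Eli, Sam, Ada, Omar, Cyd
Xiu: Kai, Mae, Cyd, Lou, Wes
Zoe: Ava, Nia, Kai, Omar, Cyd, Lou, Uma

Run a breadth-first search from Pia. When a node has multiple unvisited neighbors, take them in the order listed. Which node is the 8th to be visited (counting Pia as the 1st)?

Zoe

Visit Pia; enqueue Ada, Cyd, Omar, Sam, Ava → queue [Ada, Cyd, Omar, Sam, Ava]
Visit Ada; enqueue Wes → queue [Cyd, Omar, Sam, Ava, Wes]
Visit Cyd; enqueue Zoe, Xiu, Nia, Eli → queue [Omar, Sam, Ava, Wes, Zoe, Xiu, Nia, Eli]
Visit Omar; enqueue Lou → queue [Sam, Ava, Wes, Zoe, Xiu, Nia, Eli, Lou]
Visit Sam; enqueue Uma → queue [Ava, Wes, Zoe, Xiu, Nia, Eli, Lou, Uma]
Visit Ava → queue [Wes, Zoe, Xiu, Nia, Eli, Lou, Uma]
Visit Wes; enqueue Kai, Mae → queue [Zoe, Xiu, Nia, Eli, Lou, Uma, Kai, Mae]
Visit Zoe → queue [Xiu, Nia, Eli, Lou, Uma, Kai, Mae]
Visit Xiu → queue [Nia, Eli, Lou, Uma, Kai, Mae]
Visit Nia → queue [Eli, Lou, Uma, Kai, Mae]
Visit Eli → queue [Lou, Uma, Kai, Mae]
Visit Lou → queue [Uma, Kai, Mae]
Visit Uma → queue [Kai, Mae]
Visit Kai → queue [Mae]
Visit Mae → queue []

Visit order: Pia, Ada, Cyd, Omar, Sam, Ava, Wes, Zoe, Xiu, Nia, Eli, Lou, Uma, Kai, Mae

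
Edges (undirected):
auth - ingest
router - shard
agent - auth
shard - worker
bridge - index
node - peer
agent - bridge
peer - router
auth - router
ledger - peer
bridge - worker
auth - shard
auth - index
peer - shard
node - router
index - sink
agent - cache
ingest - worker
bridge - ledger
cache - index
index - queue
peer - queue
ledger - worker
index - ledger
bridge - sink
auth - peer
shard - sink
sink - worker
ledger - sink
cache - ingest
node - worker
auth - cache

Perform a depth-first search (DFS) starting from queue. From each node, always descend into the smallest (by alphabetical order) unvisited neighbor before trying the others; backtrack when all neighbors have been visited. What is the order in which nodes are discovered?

Visit queue
queue → index
index → auth
auth → agent
agent → bridge
bridge → ledger
ledger → peer
peer → node
node → router
router → shard
shard → sink
sink → worker
worker → ingest
ingest → cache

queue index auth agent bridge ledger peer node router shard sink worker ingest cache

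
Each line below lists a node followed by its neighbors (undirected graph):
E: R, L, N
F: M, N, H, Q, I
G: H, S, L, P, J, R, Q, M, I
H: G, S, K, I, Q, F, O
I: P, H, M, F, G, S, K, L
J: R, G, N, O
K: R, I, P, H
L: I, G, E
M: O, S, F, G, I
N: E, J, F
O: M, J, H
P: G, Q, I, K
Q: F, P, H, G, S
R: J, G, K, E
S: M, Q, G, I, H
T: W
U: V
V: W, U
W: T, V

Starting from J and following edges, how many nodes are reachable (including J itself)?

BFS from J visits: J, R, O, N, G, K, E, M, H, F, S, Q, P, L, I
Reachable nodes: 15 of 19 total.

15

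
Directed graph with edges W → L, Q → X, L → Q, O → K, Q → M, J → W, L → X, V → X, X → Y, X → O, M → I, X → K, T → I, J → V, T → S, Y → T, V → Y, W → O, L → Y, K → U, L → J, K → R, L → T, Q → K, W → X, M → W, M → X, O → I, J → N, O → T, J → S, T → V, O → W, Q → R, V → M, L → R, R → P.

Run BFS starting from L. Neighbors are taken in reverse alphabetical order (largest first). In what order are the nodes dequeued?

Visit L; enqueue Y, X, T, R, Q, J → queue [Y, X, T, R, Q, J]
Visit Y → queue [X, T, R, Q, J]
Visit X; enqueue O, K → queue [T, R, Q, J, O, K]
Visit T; enqueue V, S, I → queue [R, Q, J, O, K, V, S, I]
Visit R; enqueue P → queue [Q, J, O, K, V, S, I, P]
Visit Q; enqueue M → queue [J, O, K, V, S, I, P, M]
Visit J; enqueue W, N → queue [O, K, V, S, I, P, M, W, N]
Visit O → queue [K, V, S, I, P, M, W, N]
Visit K; enqueue U → queue [V, S, I, P, M, W, N, U]
Visit V → queue [S, I, P, M, W, N, U]
Visit S → queue [I, P, M, W, N, U]
Visit I → queue [P, M, W, N, U]
Visit P → queue [M, W, N, U]
Visit M → queue [W, N, U]
Visit W → queue [N, U]
Visit N → queue [U]
Visit U → queue []

L → Y → X → T → R → Q → J → O → K → V → S → I → P → M → W → N → U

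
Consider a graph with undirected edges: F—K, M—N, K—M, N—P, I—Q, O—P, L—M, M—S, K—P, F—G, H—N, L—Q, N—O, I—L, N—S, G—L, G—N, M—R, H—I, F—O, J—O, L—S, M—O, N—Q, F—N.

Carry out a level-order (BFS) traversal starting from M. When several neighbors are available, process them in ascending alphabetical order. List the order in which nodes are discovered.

Visit M; enqueue K, L, N, O, R, S → queue [K, L, N, O, R, S]
Visit K; enqueue F, P → queue [L, N, O, R, S, F, P]
Visit L; enqueue G, I, Q → queue [N, O, R, S, F, P, G, I, Q]
Visit N; enqueue H → queue [O, R, S, F, P, G, I, Q, H]
Visit O; enqueue J → queue [R, S, F, P, G, I, Q, H, J]
Visit R → queue [S, F, P, G, I, Q, H, J]
Visit S → queue [F, P, G, I, Q, H, J]
Visit F → queue [P, G, I, Q, H, J]
Visit P → queue [G, I, Q, H, J]
Visit G → queue [I, Q, H, J]
Visit I → queue [Q, H, J]
Visit Q → queue [H, J]
Visit H → queue [J]
Visit J → queue []

M K L N O R S F P G I Q H J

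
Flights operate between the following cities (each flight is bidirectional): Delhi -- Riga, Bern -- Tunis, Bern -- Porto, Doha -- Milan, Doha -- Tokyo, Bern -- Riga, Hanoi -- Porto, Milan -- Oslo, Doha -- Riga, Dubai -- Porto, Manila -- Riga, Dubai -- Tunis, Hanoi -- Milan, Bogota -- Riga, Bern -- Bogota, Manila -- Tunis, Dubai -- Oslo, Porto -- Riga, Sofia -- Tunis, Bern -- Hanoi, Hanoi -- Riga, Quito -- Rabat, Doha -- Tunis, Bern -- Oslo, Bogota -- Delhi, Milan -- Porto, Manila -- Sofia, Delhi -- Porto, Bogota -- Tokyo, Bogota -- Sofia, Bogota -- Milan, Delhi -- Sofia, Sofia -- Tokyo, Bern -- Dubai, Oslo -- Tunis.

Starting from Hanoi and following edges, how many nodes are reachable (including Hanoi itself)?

14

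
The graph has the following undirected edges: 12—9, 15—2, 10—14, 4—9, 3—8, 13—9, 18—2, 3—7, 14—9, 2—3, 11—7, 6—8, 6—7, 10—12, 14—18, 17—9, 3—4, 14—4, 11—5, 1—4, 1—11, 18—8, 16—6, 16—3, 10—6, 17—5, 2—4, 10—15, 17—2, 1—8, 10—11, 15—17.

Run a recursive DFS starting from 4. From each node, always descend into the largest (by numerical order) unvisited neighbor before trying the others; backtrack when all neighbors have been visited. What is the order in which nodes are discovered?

4, 14, 18, 8, 6, 16, 3, 7, 11, 10, 15, 17, 9, 13, 12, 5, 2, 1

Visit 4
4 → 14
14 → 18
18 → 8
8 → 6
6 → 16
16 → 3
3 → 7
7 → 11
11 → 10
10 → 15
15 → 17
17 → 9
9 → 13
9 → 12
17 → 5
17 → 2
11 → 1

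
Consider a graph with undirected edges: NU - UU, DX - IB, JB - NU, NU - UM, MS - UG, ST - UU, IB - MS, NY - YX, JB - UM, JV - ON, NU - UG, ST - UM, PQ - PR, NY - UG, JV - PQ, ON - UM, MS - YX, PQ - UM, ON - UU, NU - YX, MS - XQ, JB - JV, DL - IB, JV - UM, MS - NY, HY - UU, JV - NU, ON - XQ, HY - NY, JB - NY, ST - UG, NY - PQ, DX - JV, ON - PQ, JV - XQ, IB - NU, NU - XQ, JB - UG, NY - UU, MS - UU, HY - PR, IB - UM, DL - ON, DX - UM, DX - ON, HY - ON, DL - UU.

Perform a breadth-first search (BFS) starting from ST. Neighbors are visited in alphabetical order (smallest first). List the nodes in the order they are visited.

Visit ST; enqueue UG, UM, UU → queue [UG, UM, UU]
Visit UG; enqueue JB, MS, NU, NY → queue [UM, UU, JB, MS, NU, NY]
Visit UM; enqueue DX, IB, JV, ON, PQ → queue [UU, JB, MS, NU, NY, DX, IB, JV, ON, PQ]
Visit UU; enqueue DL, HY → queue [JB, MS, NU, NY, DX, IB, JV, ON, PQ, DL, HY]
Visit JB → queue [MS, NU, NY, DX, IB, JV, ON, PQ, DL, HY]
Visit MS; enqueue XQ, YX → queue [NU, NY, DX, IB, JV, ON, PQ, DL, HY, XQ, YX]
Visit NU → queue [NY, DX, IB, JV, ON, PQ, DL, HY, XQ, YX]
Visit NY → queue [DX, IB, JV, ON, PQ, DL, HY, XQ, YX]
Visit DX → queue [IB, JV, ON, PQ, DL, HY, XQ, YX]
Visit IB → queue [JV, ON, PQ, DL, HY, XQ, YX]
Visit JV → queue [ON, PQ, DL, HY, XQ, YX]
Visit ON → queue [PQ, DL, HY, XQ, YX]
Visit PQ; enqueue PR → queue [DL, HY, XQ, YX, PR]
Visit DL → queue [HY, XQ, YX, PR]
Visit HY → queue [XQ, YX, PR]
Visit XQ → queue [YX, PR]
Visit YX → queue [PR]
Visit PR → queue []

ST -> UG -> UM -> UU -> JB -> MS -> NU -> NY -> DX -> IB -> JV -> ON -> PQ -> DL -> HY -> XQ -> YX -> PR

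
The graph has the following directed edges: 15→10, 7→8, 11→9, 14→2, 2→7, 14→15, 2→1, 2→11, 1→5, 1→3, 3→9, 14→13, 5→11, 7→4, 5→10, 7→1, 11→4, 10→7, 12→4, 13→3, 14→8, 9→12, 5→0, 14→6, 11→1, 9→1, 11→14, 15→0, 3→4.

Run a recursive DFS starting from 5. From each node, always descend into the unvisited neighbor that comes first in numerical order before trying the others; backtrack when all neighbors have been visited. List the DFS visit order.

5, 0, 10, 7, 1, 3, 4, 9, 12, 8, 11, 14, 2, 6, 13, 15

Visit 5
5 → 0
5 → 10
10 → 7
7 → 1
1 → 3
3 → 4
3 → 9
9 → 12
7 → 8
5 → 11
11 → 14
14 → 2
14 → 6
14 → 13
14 → 15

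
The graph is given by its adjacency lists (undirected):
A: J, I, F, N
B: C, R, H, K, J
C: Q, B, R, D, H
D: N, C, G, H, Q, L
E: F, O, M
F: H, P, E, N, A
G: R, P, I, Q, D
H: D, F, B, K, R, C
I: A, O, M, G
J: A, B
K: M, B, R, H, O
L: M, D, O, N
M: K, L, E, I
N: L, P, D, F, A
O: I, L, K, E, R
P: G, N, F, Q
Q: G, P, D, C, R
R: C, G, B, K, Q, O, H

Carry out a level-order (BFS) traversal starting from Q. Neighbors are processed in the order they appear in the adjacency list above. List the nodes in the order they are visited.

Q, G, P, D, C, R, I, N, F, H, L, B, K, O, A, M, E, J

Visit Q; enqueue G, P, D, C, R → queue [G, P, D, C, R]
Visit G; enqueue I → queue [P, D, C, R, I]
Visit P; enqueue N, F → queue [D, C, R, I, N, F]
Visit D; enqueue H, L → queue [C, R, I, N, F, H, L]
Visit C; enqueue B → queue [R, I, N, F, H, L, B]
Visit R; enqueue K, O → queue [I, N, F, H, L, B, K, O]
Visit I; enqueue A, M → queue [N, F, H, L, B, K, O, A, M]
Visit N → queue [F, H, L, B, K, O, A, M]
Visit F; enqueue E → queue [H, L, B, K, O, A, M, E]
Visit H → queue [L, B, K, O, A, M, E]
Visit L → queue [B, K, O, A, M, E]
Visit B; enqueue J → queue [K, O, A, M, E, J]
Visit K → queue [O, A, M, E, J]
Visit O → queue [A, M, E, J]
Visit A → queue [M, E, J]
Visit M → queue [E, J]
Visit E → queue [J]
Visit J → queue []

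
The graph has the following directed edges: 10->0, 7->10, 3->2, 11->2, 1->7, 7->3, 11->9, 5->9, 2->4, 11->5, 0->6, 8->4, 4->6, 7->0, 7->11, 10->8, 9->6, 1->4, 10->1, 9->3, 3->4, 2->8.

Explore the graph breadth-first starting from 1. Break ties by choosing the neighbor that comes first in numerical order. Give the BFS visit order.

Visit 1; enqueue 4, 7 → queue [4, 7]
Visit 4; enqueue 6 → queue [7, 6]
Visit 7; enqueue 0, 3, 10, 11 → queue [6, 0, 3, 10, 11]
Visit 6 → queue [0, 3, 10, 11]
Visit 0 → queue [3, 10, 11]
Visit 3; enqueue 2 → queue [10, 11, 2]
Visit 10; enqueue 8 → queue [11, 2, 8]
Visit 11; enqueue 5, 9 → queue [2, 8, 5, 9]
Visit 2 → queue [8, 5, 9]
Visit 8 → queue [5, 9]
Visit 5 → queue [9]
Visit 9 → queue []

1 -> 4 -> 7 -> 6 -> 0 -> 3 -> 10 -> 11 -> 2 -> 8 -> 5 -> 9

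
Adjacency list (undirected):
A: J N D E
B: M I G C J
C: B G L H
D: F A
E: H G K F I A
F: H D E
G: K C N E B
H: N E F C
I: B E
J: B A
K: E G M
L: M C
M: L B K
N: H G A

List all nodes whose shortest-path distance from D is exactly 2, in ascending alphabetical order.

E, H, J, N

Level 0: D
Level 1: A, F
Level 2: E, H, J, N
Level 3: B, C, G, I, K
Level 4: L, M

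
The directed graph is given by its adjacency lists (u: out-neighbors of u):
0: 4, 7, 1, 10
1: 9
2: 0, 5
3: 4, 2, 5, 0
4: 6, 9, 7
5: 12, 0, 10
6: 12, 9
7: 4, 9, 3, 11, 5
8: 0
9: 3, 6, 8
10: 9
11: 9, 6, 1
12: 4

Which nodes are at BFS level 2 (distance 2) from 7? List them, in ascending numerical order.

0, 1, 2, 6, 8, 10, 12

Level 0: 7
Level 1: 3, 4, 5, 9, 11
Level 2: 0, 1, 2, 6, 8, 10, 12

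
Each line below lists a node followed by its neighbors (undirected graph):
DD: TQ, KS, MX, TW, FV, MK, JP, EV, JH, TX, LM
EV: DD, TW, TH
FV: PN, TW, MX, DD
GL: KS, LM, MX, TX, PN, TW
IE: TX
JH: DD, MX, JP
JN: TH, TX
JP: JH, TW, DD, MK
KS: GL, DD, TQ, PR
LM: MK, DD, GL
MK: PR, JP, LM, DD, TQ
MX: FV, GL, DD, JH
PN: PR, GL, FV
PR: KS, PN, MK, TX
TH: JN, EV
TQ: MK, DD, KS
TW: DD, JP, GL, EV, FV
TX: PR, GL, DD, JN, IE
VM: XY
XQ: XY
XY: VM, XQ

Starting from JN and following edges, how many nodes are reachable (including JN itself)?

BFS from JN visits: JN, TX, TH, PR, IE, GL, DD, EV, PN, MK, KS, TW, MX, LM, TQ, JP, JH, FV
Reachable nodes: 18 of 21 total.

18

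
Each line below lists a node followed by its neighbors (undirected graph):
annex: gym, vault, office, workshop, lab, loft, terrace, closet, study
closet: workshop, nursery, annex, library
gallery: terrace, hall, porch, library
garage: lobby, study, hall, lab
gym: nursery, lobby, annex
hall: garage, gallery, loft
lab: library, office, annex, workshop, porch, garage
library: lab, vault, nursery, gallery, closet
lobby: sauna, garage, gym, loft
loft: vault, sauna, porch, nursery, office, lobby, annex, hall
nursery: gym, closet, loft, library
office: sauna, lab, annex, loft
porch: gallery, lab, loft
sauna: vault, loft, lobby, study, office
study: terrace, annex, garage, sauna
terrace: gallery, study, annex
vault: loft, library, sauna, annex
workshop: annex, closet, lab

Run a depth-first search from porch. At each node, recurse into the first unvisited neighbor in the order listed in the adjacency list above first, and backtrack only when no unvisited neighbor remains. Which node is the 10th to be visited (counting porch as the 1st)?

lab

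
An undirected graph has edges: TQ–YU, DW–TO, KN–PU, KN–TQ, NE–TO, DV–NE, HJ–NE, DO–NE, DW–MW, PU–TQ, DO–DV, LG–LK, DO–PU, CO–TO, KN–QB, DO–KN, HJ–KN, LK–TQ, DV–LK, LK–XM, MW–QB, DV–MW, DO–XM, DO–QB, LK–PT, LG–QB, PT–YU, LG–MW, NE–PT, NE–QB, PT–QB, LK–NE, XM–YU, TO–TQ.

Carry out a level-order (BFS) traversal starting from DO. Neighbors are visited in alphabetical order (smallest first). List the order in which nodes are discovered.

DO, DV, KN, NE, PU, QB, XM, LK, MW, HJ, TQ, PT, TO, LG, YU, DW, CO

Visit DO; enqueue DV, KN, NE, PU, QB, XM → queue [DV, KN, NE, PU, QB, XM]
Visit DV; enqueue LK, MW → queue [KN, NE, PU, QB, XM, LK, MW]
Visit KN; enqueue HJ, TQ → queue [NE, PU, QB, XM, LK, MW, HJ, TQ]
Visit NE; enqueue PT, TO → queue [PU, QB, XM, LK, MW, HJ, TQ, PT, TO]
Visit PU → queue [QB, XM, LK, MW, HJ, TQ, PT, TO]
Visit QB; enqueue LG → queue [XM, LK, MW, HJ, TQ, PT, TO, LG]
Visit XM; enqueue YU → queue [LK, MW, HJ, TQ, PT, TO, LG, YU]
Visit LK → queue [MW, HJ, TQ, PT, TO, LG, YU]
Visit MW; enqueue DW → queue [HJ, TQ, PT, TO, LG, YU, DW]
Visit HJ → queue [TQ, PT, TO, LG, YU, DW]
Visit TQ → queue [PT, TO, LG, YU, DW]
Visit PT → queue [TO, LG, YU, DW]
Visit TO; enqueue CO → queue [LG, YU, DW, CO]
Visit LG → queue [YU, DW, CO]
Visit YU → queue [DW, CO]
Visit DW → queue [CO]
Visit CO → queue []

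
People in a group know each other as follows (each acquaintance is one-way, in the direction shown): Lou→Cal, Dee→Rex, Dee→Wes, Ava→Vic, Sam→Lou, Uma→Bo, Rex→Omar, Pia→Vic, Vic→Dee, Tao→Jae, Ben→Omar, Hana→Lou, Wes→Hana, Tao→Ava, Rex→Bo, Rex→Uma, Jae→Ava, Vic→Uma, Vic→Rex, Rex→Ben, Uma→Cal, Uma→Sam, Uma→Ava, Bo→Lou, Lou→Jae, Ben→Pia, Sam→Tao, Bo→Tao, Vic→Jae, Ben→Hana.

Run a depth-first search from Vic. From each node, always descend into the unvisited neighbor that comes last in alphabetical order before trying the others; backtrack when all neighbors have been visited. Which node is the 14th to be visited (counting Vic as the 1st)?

Hana

Visit Vic
Vic → Uma
Uma → Sam
Sam → Tao
Tao → Jae
Jae → Ava
Sam → Lou
Lou → Cal
Uma → Bo
Vic → Rex
Rex → Omar
Rex → Ben
Ben → Pia
Ben → Hana
Vic → Dee
Dee → Wes

Visit order: Vic, Uma, Sam, Tao, Jae, Ava, Lou, Cal, Bo, Rex, Omar, Ben, Pia, Hana, Dee, Wes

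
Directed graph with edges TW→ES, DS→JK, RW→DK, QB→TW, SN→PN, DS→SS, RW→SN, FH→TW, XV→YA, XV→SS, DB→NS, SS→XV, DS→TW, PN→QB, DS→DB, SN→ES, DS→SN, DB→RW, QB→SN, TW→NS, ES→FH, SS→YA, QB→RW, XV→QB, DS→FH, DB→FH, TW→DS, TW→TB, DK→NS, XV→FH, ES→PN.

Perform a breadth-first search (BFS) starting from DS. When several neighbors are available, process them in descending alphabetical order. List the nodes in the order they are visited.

Visit DS; enqueue TW, SS, SN, JK, FH, DB → queue [TW, SS, SN, JK, FH, DB]
Visit TW; enqueue TB, NS, ES → queue [SS, SN, JK, FH, DB, TB, NS, ES]
Visit SS; enqueue YA, XV → queue [SN, JK, FH, DB, TB, NS, ES, YA, XV]
Visit SN; enqueue PN → queue [JK, FH, DB, TB, NS, ES, YA, XV, PN]
Visit JK → queue [FH, DB, TB, NS, ES, YA, XV, PN]
Visit FH → queue [DB, TB, NS, ES, YA, XV, PN]
Visit DB; enqueue RW → queue [TB, NS, ES, YA, XV, PN, RW]
Visit TB → queue [NS, ES, YA, XV, PN, RW]
Visit NS → queue [ES, YA, XV, PN, RW]
Visit ES → queue [YA, XV, PN, RW]
Visit YA → queue [XV, PN, RW]
Visit XV; enqueue QB → queue [PN, RW, QB]
Visit PN → queue [RW, QB]
Visit RW; enqueue DK → queue [QB, DK]
Visit QB → queue [DK]
Visit DK → queue []

DS -> TW -> SS -> SN -> JK -> FH -> DB -> TB -> NS -> ES -> YA -> XV -> PN -> RW -> QB -> DK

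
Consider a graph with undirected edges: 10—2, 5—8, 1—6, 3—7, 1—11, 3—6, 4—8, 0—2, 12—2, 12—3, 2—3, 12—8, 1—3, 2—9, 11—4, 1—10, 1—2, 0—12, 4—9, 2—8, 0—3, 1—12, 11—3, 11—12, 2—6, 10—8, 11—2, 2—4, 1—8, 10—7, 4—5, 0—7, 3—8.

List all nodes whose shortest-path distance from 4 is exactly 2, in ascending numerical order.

Level 0: 4
Level 1: 2, 5, 8, 9, 11
Level 2: 0, 1, 3, 6, 10, 12
Level 3: 7

0, 1, 3, 6, 10, 12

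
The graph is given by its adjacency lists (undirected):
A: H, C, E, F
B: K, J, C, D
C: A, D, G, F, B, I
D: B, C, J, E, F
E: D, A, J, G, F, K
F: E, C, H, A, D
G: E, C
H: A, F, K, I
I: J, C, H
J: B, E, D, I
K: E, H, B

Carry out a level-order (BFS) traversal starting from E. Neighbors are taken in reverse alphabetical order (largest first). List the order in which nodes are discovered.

E, K, J, G, F, D, A, H, B, I, C

Visit E; enqueue K, J, G, F, D, A → queue [K, J, G, F, D, A]
Visit K; enqueue H, B → queue [J, G, F, D, A, H, B]
Visit J; enqueue I → queue [G, F, D, A, H, B, I]
Visit G; enqueue C → queue [F, D, A, H, B, I, C]
Visit F → queue [D, A, H, B, I, C]
Visit D → queue [A, H, B, I, C]
Visit A → queue [H, B, I, C]
Visit H → queue [B, I, C]
Visit B → queue [I, C]
Visit I → queue [C]
Visit C → queue []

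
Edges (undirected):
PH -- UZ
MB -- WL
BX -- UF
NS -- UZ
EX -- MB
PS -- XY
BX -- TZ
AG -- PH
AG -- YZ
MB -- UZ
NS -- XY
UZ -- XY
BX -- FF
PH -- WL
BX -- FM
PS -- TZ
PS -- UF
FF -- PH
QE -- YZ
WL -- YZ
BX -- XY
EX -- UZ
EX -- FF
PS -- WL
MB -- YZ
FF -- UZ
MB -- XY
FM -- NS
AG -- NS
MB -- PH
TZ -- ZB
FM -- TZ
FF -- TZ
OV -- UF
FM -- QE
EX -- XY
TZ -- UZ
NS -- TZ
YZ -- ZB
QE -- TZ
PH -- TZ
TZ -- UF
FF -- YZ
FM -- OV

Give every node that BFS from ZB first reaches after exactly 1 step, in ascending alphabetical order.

TZ, YZ

Level 0: ZB
Level 1: TZ, YZ
Level 2: AG, BX, FF, FM, MB, NS, PH, PS, QE, UF, UZ, WL
Level 3: EX, OV, XY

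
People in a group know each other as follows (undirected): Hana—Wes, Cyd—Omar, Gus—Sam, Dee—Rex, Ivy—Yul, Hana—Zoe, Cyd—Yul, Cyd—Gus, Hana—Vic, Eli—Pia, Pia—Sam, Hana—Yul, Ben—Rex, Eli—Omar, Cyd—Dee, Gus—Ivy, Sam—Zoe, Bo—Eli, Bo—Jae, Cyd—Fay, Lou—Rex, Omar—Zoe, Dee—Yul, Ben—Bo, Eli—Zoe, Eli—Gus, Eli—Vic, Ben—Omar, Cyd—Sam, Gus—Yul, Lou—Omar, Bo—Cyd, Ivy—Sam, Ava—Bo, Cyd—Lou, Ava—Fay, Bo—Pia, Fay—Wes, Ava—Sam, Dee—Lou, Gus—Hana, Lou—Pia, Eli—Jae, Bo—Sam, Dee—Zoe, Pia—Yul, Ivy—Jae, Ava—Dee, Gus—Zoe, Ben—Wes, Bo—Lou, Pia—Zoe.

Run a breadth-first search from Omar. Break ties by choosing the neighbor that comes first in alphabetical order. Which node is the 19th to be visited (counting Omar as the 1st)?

Ava

Visit Omar; enqueue Ben, Cyd, Eli, Lou, Zoe → queue [Ben, Cyd, Eli, Lou, Zoe]
Visit Ben; enqueue Bo, Rex, Wes → queue [Cyd, Eli, Lou, Zoe, Bo, Rex, Wes]
Visit Cyd; enqueue Dee, Fay, Gus, Sam, Yul → queue [Eli, Lou, Zoe, Bo, Rex, Wes, Dee, Fay, Gus, Sam, Yul]
Visit Eli; enqueue Jae, Pia, Vic → queue [Lou, Zoe, Bo, Rex, Wes, Dee, Fay, Gus, Sam, Yul, Jae, Pia, Vic]
Visit Lou → queue [Zoe, Bo, Rex, Wes, Dee, Fay, Gus, Sam, Yul, Jae, Pia, Vic]
Visit Zoe; enqueue Hana → queue [Bo, Rex, Wes, Dee, Fay, Gus, Sam, Yul, Jae, Pia, Vic, Hana]
Visit Bo; enqueue Ava → queue [Rex, Wes, Dee, Fay, Gus, Sam, Yul, Jae, Pia, Vic, Hana, Ava]
Visit Rex → queue [Wes, Dee, Fay, Gus, Sam, Yul, Jae, Pia, Vic, Hana, Ava]
Visit Wes → queue [Dee, Fay, Gus, Sam, Yul, Jae, Pia, Vic, Hana, Ava]
Visit Dee → queue [Fay, Gus, Sam, Yul, Jae, Pia, Vic, Hana, Ava]
Visit Fay → queue [Gus, Sam, Yul, Jae, Pia, Vic, Hana, Ava]
Visit Gus; enqueue Ivy → queue [Sam, Yul, Jae, Pia, Vic, Hana, Ava, Ivy]
Visit Sam → queue [Yul, Jae, Pia, Vic, Hana, Ava, Ivy]
Visit Yul → queue [Jae, Pia, Vic, Hana, Ava, Ivy]
Visit Jae → queue [Pia, Vic, Hana, Ava, Ivy]
Visit Pia → queue [Vic, Hana, Ava, Ivy]
Visit Vic → queue [Hana, Ava, Ivy]
Visit Hana → queue [Ava, Ivy]
Visit Ava → queue [Ivy]
Visit Ivy → queue []

Visit order: Omar, Ben, Cyd, Eli, Lou, Zoe, Bo, Rex, Wes, Dee, Fay, Gus, Sam, Yul, Jae, Pia, Vic, Hana, Ava, Ivy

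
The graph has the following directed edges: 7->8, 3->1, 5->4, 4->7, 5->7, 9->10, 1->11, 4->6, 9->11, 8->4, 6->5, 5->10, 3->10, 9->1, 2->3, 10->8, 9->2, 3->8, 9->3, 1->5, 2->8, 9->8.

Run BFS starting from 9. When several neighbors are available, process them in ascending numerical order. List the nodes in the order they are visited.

9 1 2 3 8 10 11 5 4 7 6

Visit 9; enqueue 1, 2, 3, 8, 10, 11 → queue [1, 2, 3, 8, 10, 11]
Visit 1; enqueue 5 → queue [2, 3, 8, 10, 11, 5]
Visit 2 → queue [3, 8, 10, 11, 5]
Visit 3 → queue [8, 10, 11, 5]
Visit 8; enqueue 4 → queue [10, 11, 5, 4]
Visit 10 → queue [11, 5, 4]
Visit 11 → queue [5, 4]
Visit 5; enqueue 7 → queue [4, 7]
Visit 4; enqueue 6 → queue [7, 6]
Visit 7 → queue [6]
Visit 6 → queue []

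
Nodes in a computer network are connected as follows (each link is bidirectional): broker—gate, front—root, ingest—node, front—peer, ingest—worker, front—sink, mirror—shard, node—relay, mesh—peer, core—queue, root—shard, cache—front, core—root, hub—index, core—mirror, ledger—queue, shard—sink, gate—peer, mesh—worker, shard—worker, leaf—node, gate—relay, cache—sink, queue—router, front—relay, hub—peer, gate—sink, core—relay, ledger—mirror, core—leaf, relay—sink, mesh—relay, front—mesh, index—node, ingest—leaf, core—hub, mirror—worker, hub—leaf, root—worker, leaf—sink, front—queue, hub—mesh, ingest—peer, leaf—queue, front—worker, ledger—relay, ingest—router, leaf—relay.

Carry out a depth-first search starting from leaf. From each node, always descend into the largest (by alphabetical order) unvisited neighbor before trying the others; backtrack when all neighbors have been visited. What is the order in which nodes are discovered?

Visit leaf
leaf → sink
sink → shard
shard → worker
worker → root
root → front
front → relay
relay → node
node → ingest
ingest → router
router → queue
queue → ledger
ledger → mirror
mirror → core
core → hub
hub → peer
peer → mesh
peer → gate
gate → broker
hub → index
front → cache

leaf, sink, shard, worker, root, front, relay, node, ingest, router, queue, ledger, mirror, core, hub, peer, mesh, gate, broker, index, cache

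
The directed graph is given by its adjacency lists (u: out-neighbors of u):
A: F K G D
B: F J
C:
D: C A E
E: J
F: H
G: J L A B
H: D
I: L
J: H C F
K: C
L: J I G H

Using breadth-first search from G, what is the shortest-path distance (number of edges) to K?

Level 0: G
Level 1: A, B, J, L
Level 2: C, D, F, H, I, K
Level 3: E
K first appears at level 2.

2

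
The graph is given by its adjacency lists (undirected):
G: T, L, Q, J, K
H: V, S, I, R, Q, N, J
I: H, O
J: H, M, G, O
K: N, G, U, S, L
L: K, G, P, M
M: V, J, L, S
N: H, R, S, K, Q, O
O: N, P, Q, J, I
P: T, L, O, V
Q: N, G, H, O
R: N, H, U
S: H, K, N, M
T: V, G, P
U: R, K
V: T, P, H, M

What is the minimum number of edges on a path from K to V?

3

Level 0: K
Level 1: G, L, N, S, U
Level 2: H, J, M, O, P, Q, R, T
Level 3: I, V
V first appears at level 3.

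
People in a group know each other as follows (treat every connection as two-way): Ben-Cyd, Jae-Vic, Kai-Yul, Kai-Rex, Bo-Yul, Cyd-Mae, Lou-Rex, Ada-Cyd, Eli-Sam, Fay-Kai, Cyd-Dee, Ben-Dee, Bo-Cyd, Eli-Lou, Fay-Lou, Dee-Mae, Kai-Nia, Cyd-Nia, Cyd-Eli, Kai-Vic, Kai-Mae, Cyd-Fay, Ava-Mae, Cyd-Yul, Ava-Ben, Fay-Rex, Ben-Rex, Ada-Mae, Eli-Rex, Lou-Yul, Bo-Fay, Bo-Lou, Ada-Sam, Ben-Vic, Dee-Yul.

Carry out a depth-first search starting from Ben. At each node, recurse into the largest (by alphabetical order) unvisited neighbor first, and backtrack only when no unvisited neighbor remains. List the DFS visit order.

Ben Vic Kai Yul Lou Rex Fay Cyd Nia Mae Dee Ava Ada Sam Eli Bo Jae

Visit Ben
Ben → Vic
Vic → Kai
Kai → Yul
Yul → Lou
Lou → Rex
Rex → Fay
Fay → Cyd
Cyd → Nia
Cyd → Mae
Mae → Dee
Mae → Ava
Mae → Ada
Ada → Sam
Sam → Eli
Cyd → Bo
Vic → Jae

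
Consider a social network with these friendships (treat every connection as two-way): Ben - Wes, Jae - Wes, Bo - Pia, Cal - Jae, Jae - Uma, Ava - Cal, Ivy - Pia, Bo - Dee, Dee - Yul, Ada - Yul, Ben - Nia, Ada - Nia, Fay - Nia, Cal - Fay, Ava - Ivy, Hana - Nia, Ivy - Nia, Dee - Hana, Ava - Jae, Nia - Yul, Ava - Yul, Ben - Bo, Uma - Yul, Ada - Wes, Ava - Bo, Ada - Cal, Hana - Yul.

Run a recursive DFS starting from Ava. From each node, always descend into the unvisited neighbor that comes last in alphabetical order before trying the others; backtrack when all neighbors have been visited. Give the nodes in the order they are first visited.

Ava, Yul, Uma, Jae, Wes, Ben, Nia, Ivy, Pia, Bo, Dee, Hana, Fay, Cal, Ada

Visit Ava
Ava → Yul
Yul → Uma
Uma → Jae
Jae → Wes
Wes → Ben
Ben → Nia
Nia → Ivy
Ivy → Pia
Pia → Bo
Bo → Dee
Dee → Hana
Nia → Fay
Fay → Cal
Cal → Ada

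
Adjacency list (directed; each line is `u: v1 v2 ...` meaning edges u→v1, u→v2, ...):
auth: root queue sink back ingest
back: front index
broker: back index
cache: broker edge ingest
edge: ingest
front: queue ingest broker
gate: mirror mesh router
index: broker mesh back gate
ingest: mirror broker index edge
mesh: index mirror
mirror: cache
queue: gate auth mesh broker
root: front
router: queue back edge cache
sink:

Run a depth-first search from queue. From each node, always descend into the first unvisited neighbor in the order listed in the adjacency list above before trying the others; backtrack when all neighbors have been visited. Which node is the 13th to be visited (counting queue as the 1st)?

auth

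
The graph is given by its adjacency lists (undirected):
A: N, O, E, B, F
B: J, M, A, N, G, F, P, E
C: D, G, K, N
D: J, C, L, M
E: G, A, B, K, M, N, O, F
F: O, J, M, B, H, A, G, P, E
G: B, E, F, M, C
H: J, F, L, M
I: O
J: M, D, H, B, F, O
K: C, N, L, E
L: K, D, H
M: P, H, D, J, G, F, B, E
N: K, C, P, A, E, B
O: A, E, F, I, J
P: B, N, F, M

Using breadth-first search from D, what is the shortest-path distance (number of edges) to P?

2

Level 0: D
Level 1: C, J, L, M
Level 2: B, E, F, G, H, K, N, O, P
Level 3: A, I
P first appears at level 2.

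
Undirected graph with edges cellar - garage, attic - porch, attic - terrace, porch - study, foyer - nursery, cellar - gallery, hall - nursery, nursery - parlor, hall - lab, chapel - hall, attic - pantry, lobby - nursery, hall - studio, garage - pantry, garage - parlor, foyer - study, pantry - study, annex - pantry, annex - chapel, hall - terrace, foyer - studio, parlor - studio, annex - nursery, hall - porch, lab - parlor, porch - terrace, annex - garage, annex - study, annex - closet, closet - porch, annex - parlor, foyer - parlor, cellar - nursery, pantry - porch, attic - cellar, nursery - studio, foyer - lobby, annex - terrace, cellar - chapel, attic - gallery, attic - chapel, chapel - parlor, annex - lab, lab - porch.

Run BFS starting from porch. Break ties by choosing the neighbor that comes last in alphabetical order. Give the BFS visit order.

porch terrace study pantry lab hall closet attic annex foyer garage parlor studio nursery chapel gallery cellar lobby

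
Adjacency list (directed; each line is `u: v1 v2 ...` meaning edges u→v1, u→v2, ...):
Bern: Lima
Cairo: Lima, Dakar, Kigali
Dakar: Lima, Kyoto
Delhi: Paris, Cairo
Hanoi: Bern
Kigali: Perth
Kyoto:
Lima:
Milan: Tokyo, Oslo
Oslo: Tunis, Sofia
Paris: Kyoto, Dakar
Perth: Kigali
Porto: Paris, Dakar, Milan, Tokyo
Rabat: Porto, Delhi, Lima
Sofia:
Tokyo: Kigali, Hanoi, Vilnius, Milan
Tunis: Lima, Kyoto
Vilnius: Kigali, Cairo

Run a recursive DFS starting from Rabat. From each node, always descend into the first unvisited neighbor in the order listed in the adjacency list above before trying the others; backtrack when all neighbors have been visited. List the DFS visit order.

Rabat Porto Paris Kyoto Dakar Lima Milan Tokyo Kigali Perth Hanoi Bern Vilnius Cairo Oslo Tunis Sofia Delhi

Visit Rabat
Rabat → Porto
Porto → Paris
Paris → Kyoto
Paris → Dakar
Dakar → Lima
Porto → Milan
Milan → Tokyo
Tokyo → Kigali
Kigali → Perth
Tokyo → Hanoi
Hanoi → Bern
Tokyo → Vilnius
Vilnius → Cairo
Milan → Oslo
Oslo → Tunis
Oslo → Sofia
Rabat → Delhi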